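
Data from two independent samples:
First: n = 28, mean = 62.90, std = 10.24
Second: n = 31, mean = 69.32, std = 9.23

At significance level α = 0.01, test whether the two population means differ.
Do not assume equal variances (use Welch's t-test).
Welch's two-sample t-test:
H₀: μ₁ = μ₂
H₁: μ₁ ≠ μ₂
s₁²/n₁ = 10.24²/28 = 3.7449,  s₂²/n₂ = 9.23²/31 = 2.7482
SE = √(s₁²/n₁ + s₂²/n₂) = √(3.7449 + 2.7482) = 2.5482
df (Welch-Satterthwaite) = (s₁²/n₁ + s₂²/n₂)² / [(s₁²/n₁)²/(n₁-1) + (s₂²/n₂)²/(n₂-1)] ≈ 54.67
t = (x̄₁ - x̄₂) / SE = (62.90 - 69.32) / 2.5482 = -6.42 / 2.5482 = -2.519
p-value = 0.0147

Since p-value > α = 0.01, we fail to reject H₀.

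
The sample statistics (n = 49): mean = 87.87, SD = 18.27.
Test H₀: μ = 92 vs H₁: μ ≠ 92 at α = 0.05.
One-sample t-test:
H₀: μ = 92
H₁: μ ≠ 92
df = n - 1 = 48
t = (x̄ - μ₀) / (s/√n) = (87.87 - 92) / (18.27/√49) = -1.582
p-value = 0.1201

Since p-value > α = 0.05, we fail to reject H₀.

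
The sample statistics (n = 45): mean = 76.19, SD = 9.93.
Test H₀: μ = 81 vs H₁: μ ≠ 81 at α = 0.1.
One-sample t-test:
H₀: μ = 81
H₁: μ ≠ 81
df = n - 1 = 44
t = (x̄ - μ₀) / (s/√n) = (76.19 - 81) / (9.93/√45) = -3.249
p-value = 0.0022

Since p-value < α = 0.1, we reject H₀.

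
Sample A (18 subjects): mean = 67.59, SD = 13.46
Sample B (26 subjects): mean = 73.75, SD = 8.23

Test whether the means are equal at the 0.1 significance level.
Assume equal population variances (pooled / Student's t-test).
Student's two-sample t-test (equal variances):
H₀: μ₁ = μ₂
H₁: μ₁ ≠ μ₂
df = n₁ + n₂ - 2 = 42
Pooled variance s_p² = [(n₁-1)s₁² + (n₂-1)s₂²] / (n₁ + n₂ - 2) = [(17)(13.46²) + (25)(8.23²)] / 42 = 113.6486
SE = √(s_p²(1/n₁ + 1/n₂)) = √(113.6486 × (1/18 + 1/26)) = 3.2688
t = (x̄₁ - x̄₂) / SE = (67.59 - 73.75) / 3.2688 = -6.16 / 3.2688 = -1.884
p-value = 0.0664

Since p-value < α = 0.1, we reject H₀.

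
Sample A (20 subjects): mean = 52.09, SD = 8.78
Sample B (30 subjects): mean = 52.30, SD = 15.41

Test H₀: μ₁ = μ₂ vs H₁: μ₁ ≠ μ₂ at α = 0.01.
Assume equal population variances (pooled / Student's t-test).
Student's two-sample t-test (equal variances):
H₀: μ₁ = μ₂
H₁: μ₁ ≠ μ₂
df = n₁ + n₂ - 2 = 48
Pooled variance s_p² = [(n₁-1)s₁² + (n₂-1)s₂²] / (n₁ + n₂ - 2) = [(19)(8.78²) + (29)(15.41²)] / 48 = 173.9845
SE = √(s_p²(1/n₁ + 1/n₂)) = √(173.9845 × (1/20 + 1/30)) = 3.8077
t = (x̄₁ - x̄₂) / SE = (52.09 - 52.30) / 3.8077 = -0.21 / 3.8077 = -0.055
p-value = 0.9562

Since p-value > α = 0.01, we fail to reject H₀.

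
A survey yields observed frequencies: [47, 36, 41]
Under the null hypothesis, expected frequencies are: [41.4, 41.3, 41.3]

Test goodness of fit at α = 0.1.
Chi-square goodness of fit test:
H₀: observed counts match expected distribution
H₁: observed counts differ from expected distribution
df = k - 1 = 2
χ² = Σ(O - E)²/E
   = (47 - 41.4)²/41.4 + (36 - 41.3)²/41.3 + (41 - 41.3)²/41.3
   = 0.757 + 0.680 + 0.002
   = 1.44
p-value = 0.4868

Since p-value > α = 0.1, we fail to reject H₀.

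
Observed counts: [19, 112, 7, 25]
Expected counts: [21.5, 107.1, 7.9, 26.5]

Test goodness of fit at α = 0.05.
Chi-square goodness of fit test:
H₀: observed counts match expected distribution
H₁: observed counts differ from expected distribution
df = k - 1 = 3
χ² = Σ(O - E)²/E
   = (19 - 21.5)²/21.5 + (112 - 107.1)²/107.1 + (7 - 7.9)²/7.9 + (25 - 26.5)²/26.5
   = 0.291 + 0.224 + 0.103 + 0.085
   = 0.70
p-value = 0.8727

Since p-value > α = 0.05, we fail to reject H₀.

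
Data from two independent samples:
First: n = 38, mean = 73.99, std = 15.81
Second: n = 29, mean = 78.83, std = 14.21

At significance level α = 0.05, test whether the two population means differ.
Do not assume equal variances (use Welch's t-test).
Welch's two-sample t-test:
H₀: μ₁ = μ₂
H₁: μ₁ ≠ μ₂
s₁²/n₁ = 15.81²/38 = 6.5778,  s₂²/n₂ = 14.21²/29 = 6.9629
SE = √(s₁²/n₁ + s₂²/n₂) = √(6.5778 + 6.9629) = 3.6798
df (Welch-Satterthwaite) = (s₁²/n₁ + s₂²/n₂)² / [(s₁²/n₁)²/(n₁-1) + (s₂²/n₂)²/(n₂-1)] ≈ 63.20
t = (x̄₁ - x̄₂) / SE = (73.99 - 78.83) / 3.6798 = -4.84 / 3.6798 = -1.315
p-value = 0.1932

Since p-value > α = 0.05, we fail to reject H₀.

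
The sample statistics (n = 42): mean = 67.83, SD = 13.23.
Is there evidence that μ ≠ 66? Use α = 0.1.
One-sample t-test:
H₀: μ = 66
H₁: μ ≠ 66
df = n - 1 = 41
t = (x̄ - μ₀) / (s/√n) = (67.83 - 66) / (13.23/√42) = 0.896
p-value = 0.3753

Since p-value > α = 0.1, we fail to reject H₀.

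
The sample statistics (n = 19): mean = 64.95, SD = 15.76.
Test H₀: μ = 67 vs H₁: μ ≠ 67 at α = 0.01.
One-sample t-test:
H₀: μ = 67
H₁: μ ≠ 67
df = n - 1 = 18
t = (x̄ - μ₀) / (s/√n) = (64.95 - 67) / (15.76/√19) = -0.567
p-value = 0.5777

Since p-value > α = 0.01, we fail to reject H₀.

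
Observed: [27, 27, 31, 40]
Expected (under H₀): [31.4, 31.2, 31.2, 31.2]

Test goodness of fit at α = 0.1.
Chi-square goodness of fit test:
H₀: observed counts match expected distribution
H₁: observed counts differ from expected distribution
df = k - 1 = 3
χ² = Σ(O - E)²/E
   = (27 - 31.4)²/31.4 + (27 - 31.2)²/31.2 + (31 - 31.2)²/31.2 + (40 - 31.2)²/31.2
   = 0.617 + 0.565 + 0.001 + 2.482
   = 3.67
p-value = 0.3000

Since p-value > α = 0.1, we fail to reject H₀.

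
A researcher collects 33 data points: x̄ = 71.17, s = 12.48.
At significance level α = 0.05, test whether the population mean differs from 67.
One-sample t-test:
H₀: μ = 67
H₁: μ ≠ 67
df = n - 1 = 32
t = (x̄ - μ₀) / (s/√n) = (71.17 - 67) / (12.48/√33) = 1.919
p-value = 0.0639

Since p-value > α = 0.05, we fail to reject H₀.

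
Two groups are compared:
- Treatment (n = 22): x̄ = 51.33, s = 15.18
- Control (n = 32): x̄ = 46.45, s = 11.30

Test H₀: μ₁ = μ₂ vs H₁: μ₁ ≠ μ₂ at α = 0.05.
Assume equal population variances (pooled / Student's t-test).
Student's two-sample t-test (equal variances):
H₀: μ₁ = μ₂
H₁: μ₁ ≠ μ₂
df = n₁ + n₂ - 2 = 52
Pooled variance s_p² = [(n₁-1)s₁² + (n₂-1)s₂²] / (n₁ + n₂ - 2) = [(21)(15.18²) + (31)(11.30²)] / 52 = 169.1821
SE = √(s_p²(1/n₁ + 1/n₂)) = √(169.1821 × (1/22 + 1/32)) = 3.6024
t = (x̄₁ - x̄₂) / SE = (51.33 - 46.45) / 3.6024 = 4.88 / 3.6024 = 1.355
p-value = 0.1814

Since p-value > α = 0.05, we fail to reject H₀.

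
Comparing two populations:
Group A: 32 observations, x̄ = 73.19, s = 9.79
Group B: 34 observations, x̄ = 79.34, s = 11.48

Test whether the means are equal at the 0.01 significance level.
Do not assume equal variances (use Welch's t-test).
Welch's two-sample t-test:
H₀: μ₁ = μ₂
H₁: μ₁ ≠ μ₂
s₁²/n₁ = 9.79²/32 = 2.9951,  s₂²/n₂ = 11.48²/34 = 3.8762
SE = √(s₁²/n₁ + s₂²/n₂) = √(2.9951 + 3.8762) = 2.6213
df (Welch-Satterthwaite) = (s₁²/n₁ + s₂²/n₂)² / [(s₁²/n₁)²/(n₁-1) + (s₂²/n₂)²/(n₂-1)] ≈ 63.40
t = (x̄₁ - x̄₂) / SE = (73.19 - 79.34) / 2.6213 = -6.15 / 2.6213 = -2.346
p-value = 0.0221

Since p-value > α = 0.01, we fail to reject H₀.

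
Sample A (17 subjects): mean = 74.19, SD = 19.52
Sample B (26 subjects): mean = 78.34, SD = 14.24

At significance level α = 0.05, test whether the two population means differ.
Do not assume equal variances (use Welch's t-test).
Welch's two-sample t-test:
H₀: μ₁ = μ₂
H₁: μ₁ ≠ μ₂
s₁²/n₁ = 19.52²/17 = 22.4136,  s₂²/n₂ = 14.24²/26 = 7.7991
SE = √(s₁²/n₁ + s₂²/n₂) = √(22.4136 + 7.7991) = 5.4966
df (Welch-Satterthwaite) = (s₁²/n₁ + s₂²/n₂)² / [(s₁²/n₁)²/(n₁-1) + (s₂²/n₂)²/(n₂-1)] ≈ 26.98
t = (x̄₁ - x̄₂) / SE = (74.19 - 78.34) / 5.4966 = -4.15 / 5.4966 = -0.755
p-value = 0.4568

Since p-value > α = 0.05, we fail to reject H₀.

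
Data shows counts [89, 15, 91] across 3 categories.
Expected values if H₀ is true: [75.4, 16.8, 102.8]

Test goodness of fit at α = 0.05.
Chi-square goodness of fit test:
H₀: observed counts match expected distribution
H₁: observed counts differ from expected distribution
df = k - 1 = 2
χ² = Σ(O - E)²/E
   = (89 - 75.4)²/75.4 + (15 - 16.8)²/16.8 + (91 - 102.8)²/102.8
   = 2.453 + 0.193 + 1.354
   = 4.00
p-value = 0.1353

Since p-value > α = 0.05, we fail to reject H₀.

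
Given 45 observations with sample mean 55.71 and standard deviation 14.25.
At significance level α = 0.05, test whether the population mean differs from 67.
One-sample t-test:
H₀: μ = 67
H₁: μ ≠ 67
df = n - 1 = 44
t = (x̄ - μ₀) / (s/√n) = (55.71 - 67) / (14.25/√45) = -5.315
p-value < 0.0001

Since p-value < α = 0.05, we reject H₀.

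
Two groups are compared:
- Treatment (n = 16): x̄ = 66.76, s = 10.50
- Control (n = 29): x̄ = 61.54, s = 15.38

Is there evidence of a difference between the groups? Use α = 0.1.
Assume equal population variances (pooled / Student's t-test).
Student's two-sample t-test (equal variances):
H₀: μ₁ = μ₂
H₁: μ₁ ≠ μ₂
df = n₁ + n₂ - 2 = 43
Pooled variance s_p² = [(n₁-1)s₁² + (n₂-1)s₂²] / (n₁ + n₂ - 2) = [(15)(10.50²) + (28)(15.38²)] / 43 = 192.4882
SE = √(s_p²(1/n₁ + 1/n₂)) = √(192.4882 × (1/16 + 1/29)) = 4.3207
t = (x̄₁ - x̄₂) / SE = (66.76 - 61.54) / 4.3207 = 5.22 / 4.3207 = 1.208
p-value = 0.2336

Since p-value > α = 0.1, we fail to reject H₀.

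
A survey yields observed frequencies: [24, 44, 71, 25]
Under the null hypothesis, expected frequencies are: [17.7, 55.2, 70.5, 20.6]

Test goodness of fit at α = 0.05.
Chi-square goodness of fit test:
H₀: observed counts match expected distribution
H₁: observed counts differ from expected distribution
df = k - 1 = 3
χ² = Σ(O - E)²/E
   = (24 - 17.7)²/17.7 + (44 - 55.2)²/55.2 + (71 - 70.5)²/70.5 + (25 - 20.6)²/20.6
   = 2.242 + 2.272 + 0.004 + 0.940
   = 5.46
p-value = 0.1412

Since p-value > α = 0.05, we fail to reject H₀.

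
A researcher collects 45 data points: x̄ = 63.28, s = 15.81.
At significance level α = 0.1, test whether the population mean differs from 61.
One-sample t-test:
H₀: μ = 61
H₁: μ ≠ 61
df = n - 1 = 44
t = (x̄ - μ₀) / (s/√n) = (63.28 - 61) / (15.81/√45) = 0.967
p-value = 0.3386

Since p-value > α = 0.1, we fail to reject H₀.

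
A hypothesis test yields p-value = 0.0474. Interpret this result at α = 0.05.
Since p = 0.0474 < α = 0.05, reject H₀.
There is sufficient evidence to reject the null hypothesis; the result is statistically significant at the 0.05 level.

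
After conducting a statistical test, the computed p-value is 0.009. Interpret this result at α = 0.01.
Since p = 0.009 < α = 0.01, reject H₀.
There is sufficient evidence to reject the null hypothesis; the result is statistically significant at the 0.01 level.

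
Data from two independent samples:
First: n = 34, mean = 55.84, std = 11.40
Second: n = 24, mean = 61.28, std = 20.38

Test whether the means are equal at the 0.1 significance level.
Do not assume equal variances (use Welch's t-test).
Welch's two-sample t-test:
H₀: μ₁ = μ₂
H₁: μ₁ ≠ μ₂
s₁²/n₁ = 11.40²/34 = 3.8224,  s₂²/n₂ = 20.38²/24 = 17.3060
SE = √(s₁²/n₁ + s₂²/n₂) = √(3.8224 + 17.3060) = 4.5966
df (Welch-Satterthwaite) = (s₁²/n₁ + s₂²/n₂)² / [(s₁²/n₁)²/(n₁-1) + (s₂²/n₂)²/(n₂-1)] ≈ 33.15
t = (x̄₁ - x̄₂) / SE = (55.84 - 61.28) / 4.5966 = -5.44 / 4.5966 = -1.183
p-value = 0.2450

Since p-value > α = 0.1, we fail to reject H₀.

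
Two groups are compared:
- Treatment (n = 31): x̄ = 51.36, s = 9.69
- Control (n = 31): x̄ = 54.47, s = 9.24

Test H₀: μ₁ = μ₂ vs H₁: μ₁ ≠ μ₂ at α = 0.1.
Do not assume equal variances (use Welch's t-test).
Welch's two-sample t-test:
H₀: μ₁ = μ₂
H₁: μ₁ ≠ μ₂
s₁²/n₁ = 9.69²/31 = 3.0289,  s₂²/n₂ = 9.24²/31 = 2.7541
SE = √(s₁²/n₁ + s₂²/n₂) = √(3.0289 + 2.7541) = 2.4048
df (Welch-Satterthwaite) = (s₁²/n₁ + s₂²/n₂)² / [(s₁²/n₁)²/(n₁-1) + (s₂²/n₂)²/(n₂-1)] ≈ 59.86
t = (x̄₁ - x̄₂) / SE = (51.36 - 54.47) / 2.4048 = -3.11 / 2.4048 = -1.293
p-value = 0.2009

Since p-value > α = 0.1, we fail to reject H₀.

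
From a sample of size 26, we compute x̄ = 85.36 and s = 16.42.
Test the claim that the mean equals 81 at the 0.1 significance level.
One-sample t-test:
H₀: μ = 81
H₁: μ ≠ 81
df = n - 1 = 25
t = (x̄ - μ₀) / (s/√n) = (85.36 - 81) / (16.42/√26) = 1.354
p-value = 0.1879

Since p-value > α = 0.1, we fail to reject H₀.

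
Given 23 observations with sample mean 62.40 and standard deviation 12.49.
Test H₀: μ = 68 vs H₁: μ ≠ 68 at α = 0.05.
One-sample t-test:
H₀: μ = 68
H₁: μ ≠ 68
df = n - 1 = 22
t = (x̄ - μ₀) / (s/√n) = (62.40 - 68) / (12.49/√23) = -2.150
p-value = 0.0428

Since p-value < α = 0.05, we reject H₀.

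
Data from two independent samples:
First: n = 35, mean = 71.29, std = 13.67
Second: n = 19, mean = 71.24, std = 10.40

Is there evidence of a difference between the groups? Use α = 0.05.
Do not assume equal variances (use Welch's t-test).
Welch's two-sample t-test:
H₀: μ₁ = μ₂
H₁: μ₁ ≠ μ₂
s₁²/n₁ = 13.67²/35 = 5.3391,  s₂²/n₂ = 10.40²/19 = 5.6926
SE = √(s₁²/n₁ + s₂²/n₂) = √(5.3391 + 5.6926) = 3.3214
df (Welch-Satterthwaite) = (s₁²/n₁ + s₂²/n₂)² / [(s₁²/n₁)²/(n₁-1) + (s₂²/n₂)²/(n₂-1)] ≈ 46.12
t = (x̄₁ - x̄₂) / SE = (71.29 - 71.24) / 3.3214 = 0.05 / 3.3214 = 0.015
p-value = 0.9881

Since p-value > α = 0.05, we fail to reject H₀.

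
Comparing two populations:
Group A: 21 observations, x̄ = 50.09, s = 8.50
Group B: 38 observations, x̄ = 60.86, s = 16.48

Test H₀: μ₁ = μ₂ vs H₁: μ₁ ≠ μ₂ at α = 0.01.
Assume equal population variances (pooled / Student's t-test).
Student's two-sample t-test (equal variances):
H₀: μ₁ = μ₂
H₁: μ₁ ≠ μ₂
df = n₁ + n₂ - 2 = 57
Pooled variance s_p² = [(n₁-1)s₁² + (n₂-1)s₂²] / (n₁ + n₂ - 2) = [(20)(8.50²) + (37)(16.48²)] / 57 = 201.6464
SE = √(s_p²(1/n₁ + 1/n₂)) = √(201.6464 × (1/21 + 1/38)) = 3.8612
t = (x̄₁ - x̄₂) / SE = (50.09 - 60.86) / 3.8612 = -10.77 / 3.8612 = -2.789
p-value = 0.0072

Since p-value < α = 0.01, we reject H₀.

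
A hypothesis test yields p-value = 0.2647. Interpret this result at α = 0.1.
Since p = 0.2647 > α = 0.1, fail to reject H₀.
There is insufficient evidence to reject the null hypothesis; the result is not statistically significant at the 0.1 level.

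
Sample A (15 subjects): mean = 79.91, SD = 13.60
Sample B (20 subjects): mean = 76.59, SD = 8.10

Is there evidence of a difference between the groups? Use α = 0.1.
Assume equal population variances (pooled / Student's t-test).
Student's two-sample t-test (equal variances):
H₀: μ₁ = μ₂
H₁: μ₁ ≠ μ₂
df = n₁ + n₂ - 2 = 33
Pooled variance s_p² = [(n₁-1)s₁² + (n₂-1)s₂²] / (n₁ + n₂ - 2) = [(14)(13.60²) + (19)(8.10²)] / 33 = 116.2433
SE = √(s_p²(1/n₁ + 1/n₂)) = √(116.2433 × (1/15 + 1/20)) = 3.6826
t = (x̄₁ - x̄₂) / SE = (79.91 - 76.59) / 3.6826 = 3.32 / 3.6826 = 0.902
p-value = 0.3738

Since p-value > α = 0.1, we fail to reject H₀.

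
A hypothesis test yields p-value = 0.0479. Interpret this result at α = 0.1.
Since p = 0.0479 < α = 0.1, reject H₀.
There is sufficient evidence to reject the null hypothesis; the result is statistically significant at the 0.1 level.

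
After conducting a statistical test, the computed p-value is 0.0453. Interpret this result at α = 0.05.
Since p = 0.0453 < α = 0.05, reject H₀.
There is sufficient evidence to reject the null hypothesis; the result is statistically significant at the 0.05 level.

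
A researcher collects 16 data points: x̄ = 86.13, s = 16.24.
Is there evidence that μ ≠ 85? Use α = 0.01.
One-sample t-test:
H₀: μ = 85
H₁: μ ≠ 85
df = n - 1 = 15
t = (x̄ - μ₀) / (s/√n) = (86.13 - 85) / (16.24/√16) = 0.278
p-value = 0.7846

Since p-value > α = 0.01, we fail to reject H₀.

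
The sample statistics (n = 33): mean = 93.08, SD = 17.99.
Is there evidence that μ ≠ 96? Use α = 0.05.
One-sample t-test:
H₀: μ = 96
H₁: μ ≠ 96
df = n - 1 = 32
t = (x̄ - μ₀) / (s/√n) = (93.08 - 96) / (17.99/√33) = -0.932
p-value = 0.3581

Since p-value > α = 0.05, we fail to reject H₀.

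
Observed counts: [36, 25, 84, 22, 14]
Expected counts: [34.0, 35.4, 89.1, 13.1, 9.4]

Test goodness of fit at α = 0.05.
Chi-square goodness of fit test:
H₀: observed counts match expected distribution
H₁: observed counts differ from expected distribution
df = k - 1 = 4
χ² = Σ(O - E)²/E
   = (36 - 34.0)²/34.0 + (25 - 35.4)²/35.4 + (84 - 89.1)²/89.1 + (22 - 13.1)²/13.1 + (14 - 9.4)²/9.4
   = 0.118 + 3.055 + 0.292 + 6.047 + 2.251
   = 11.76
p-value = 0.0192

Since p-value < α = 0.05, we reject H₀.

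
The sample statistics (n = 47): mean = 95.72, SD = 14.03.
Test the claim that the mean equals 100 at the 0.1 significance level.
One-sample t-test:
H₀: μ = 100
H₁: μ ≠ 100
df = n - 1 = 46
t = (x̄ - μ₀) / (s/√n) = (95.72 - 100) / (14.03/√47) = -2.091
p-value = 0.0420

Since p-value < α = 0.1, we reject H₀.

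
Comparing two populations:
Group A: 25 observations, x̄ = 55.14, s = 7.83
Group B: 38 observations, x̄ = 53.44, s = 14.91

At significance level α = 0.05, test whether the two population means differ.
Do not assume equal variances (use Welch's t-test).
Welch's two-sample t-test:
H₀: μ₁ = μ₂
H₁: μ₁ ≠ μ₂
s₁²/n₁ = 7.83²/25 = 2.4524,  s₂²/n₂ = 14.91²/38 = 5.8502
SE = √(s₁²/n₁ + s₂²/n₂) = √(2.4524 + 5.8502) = 2.8814
df (Welch-Satterthwaite) = (s₁²/n₁ + s₂²/n₂)² / [(s₁²/n₁)²/(n₁-1) + (s₂²/n₂)²/(n₂-1)] ≈ 58.64
t = (x̄₁ - x̄₂) / SE = (55.14 - 53.44) / 2.8814 = 1.70 / 2.8814 = 0.590
p-value = 0.5575

Since p-value > α = 0.05, we fail to reject H₀.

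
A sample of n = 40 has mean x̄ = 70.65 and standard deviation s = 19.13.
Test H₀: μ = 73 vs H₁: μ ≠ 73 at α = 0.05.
One-sample t-test:
H₀: μ = 73
H₁: μ ≠ 73
df = n - 1 = 39
t = (x̄ - μ₀) / (s/√n) = (70.65 - 73) / (19.13/√40) = -0.777
p-value = 0.4419

Since p-value > α = 0.05, we fail to reject H₀.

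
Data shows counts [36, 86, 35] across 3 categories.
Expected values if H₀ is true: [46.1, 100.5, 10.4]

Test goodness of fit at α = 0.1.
Chi-square goodness of fit test:
H₀: observed counts match expected distribution
H₁: observed counts differ from expected distribution
df = k - 1 = 2
χ² = Σ(O - E)²/E
   = (36 - 46.1)²/46.1 + (86 - 100.5)²/100.5 + (35 - 10.4)²/10.4
   = 2.213 + 2.092 + 58.188
   = 62.49
p-value < 0.0001

Since p-value < α = 0.1, we reject H₀.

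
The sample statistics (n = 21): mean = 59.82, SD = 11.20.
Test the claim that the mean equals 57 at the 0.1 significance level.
One-sample t-test:
H₀: μ = 57
H₁: μ ≠ 57
df = n - 1 = 20
t = (x̄ - μ₀) / (s/√n) = (59.82 - 57) / (11.20/√21) = 1.154
p-value = 0.2622

Since p-value > α = 0.1, we fail to reject H₀.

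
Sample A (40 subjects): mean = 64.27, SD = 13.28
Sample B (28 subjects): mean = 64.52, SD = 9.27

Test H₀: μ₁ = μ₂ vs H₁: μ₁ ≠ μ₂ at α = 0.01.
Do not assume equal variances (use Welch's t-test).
Welch's two-sample t-test:
H₀: μ₁ = μ₂
H₁: μ₁ ≠ μ₂
s₁²/n₁ = 13.28²/40 = 4.4090,  s₂²/n₂ = 9.27²/28 = 3.0690
SE = √(s₁²/n₁ + s₂²/n₂) = √(4.4090 + 3.0690) = 2.7346
df (Welch-Satterthwaite) = (s₁²/n₁ + s₂²/n₂)² / [(s₁²/n₁)²/(n₁-1) + (s₂²/n₂)²/(n₂-1)] ≈ 66.00
t = (x̄₁ - x̄₂) / SE = (64.27 - 64.52) / 2.7346 = -0.25 / 2.7346 = -0.091
p-value = 0.9274

Since p-value > α = 0.01, we fail to reject H₀.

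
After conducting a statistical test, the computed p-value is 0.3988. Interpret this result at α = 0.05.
Since p = 0.3988 > α = 0.05, fail to reject H₀.
There is insufficient evidence to reject the null hypothesis; the result is not statistically significant at the 0.05 level.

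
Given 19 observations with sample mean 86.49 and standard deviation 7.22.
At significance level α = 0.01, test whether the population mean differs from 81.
One-sample t-test:
H₀: μ = 81
H₁: μ ≠ 81
df = n - 1 = 18
t = (x̄ - μ₀) / (s/√n) = (86.49 - 81) / (7.22/√19) = 3.314
p-value = 0.0039

Since p-value < α = 0.01, we reject H₀.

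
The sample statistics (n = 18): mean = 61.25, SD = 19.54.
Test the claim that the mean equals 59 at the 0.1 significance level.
One-sample t-test:
H₀: μ = 59
H₁: μ ≠ 59
df = n - 1 = 17
t = (x̄ - μ₀) / (s/√n) = (61.25 - 59) / (19.54/√18) = 0.489
p-value = 0.6314

Since p-value > α = 0.1, we fail to reject H₀.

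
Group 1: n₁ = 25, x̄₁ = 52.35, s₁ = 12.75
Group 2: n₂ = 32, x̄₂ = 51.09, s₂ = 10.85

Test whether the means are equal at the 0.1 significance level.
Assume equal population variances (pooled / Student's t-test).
Student's two-sample t-test (equal variances):
H₀: μ₁ = μ₂
H₁: μ₁ ≠ μ₂
df = n₁ + n₂ - 2 = 55
Pooled variance s_p² = [(n₁-1)s₁² + (n₂-1)s₂²] / (n₁ + n₂ - 2) = [(24)(12.75²) + (31)(10.85²)] / 55 = 137.2890
SE = √(s_p²(1/n₁ + 1/n₂)) = √(137.2890 × (1/25 + 1/32)) = 3.1276
t = (x̄₁ - x̄₂) / SE = (52.35 - 51.09) / 3.1276 = 1.26 / 3.1276 = 0.403
p-value = 0.6886

Since p-value > α = 0.1, we fail to reject H₀.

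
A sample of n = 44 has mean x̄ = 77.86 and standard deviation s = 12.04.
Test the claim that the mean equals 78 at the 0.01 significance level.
One-sample t-test:
H₀: μ = 78
H₁: μ ≠ 78
df = n - 1 = 43
t = (x̄ - μ₀) / (s/√n) = (77.86 - 78) / (12.04/√44) = -0.077
p-value = 0.9389

Since p-value > α = 0.01, we fail to reject H₀.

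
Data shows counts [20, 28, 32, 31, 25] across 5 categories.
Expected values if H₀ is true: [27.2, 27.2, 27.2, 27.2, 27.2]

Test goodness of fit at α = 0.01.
Chi-square goodness of fit test:
H₀: observed counts match expected distribution
H₁: observed counts differ from expected distribution
df = k - 1 = 4
χ² = Σ(O - E)²/E
   = (20 - 27.2)²/27.2 + (28 - 27.2)²/27.2 + (32 - 27.2)²/27.2 + (31 - 27.2)²/27.2 + (25 - 27.2)²/27.2
   = 1.906 + 0.024 + 0.847 + 0.531 + 0.178
   = 3.49
p-value = 0.4801

Since p-value > α = 0.01, we fail to reject H₀.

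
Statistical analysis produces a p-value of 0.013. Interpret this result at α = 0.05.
Since p = 0.013 < α = 0.05, reject H₀.
There is sufficient evidence to reject the null hypothesis; the result is statistically significant at the 0.05 level.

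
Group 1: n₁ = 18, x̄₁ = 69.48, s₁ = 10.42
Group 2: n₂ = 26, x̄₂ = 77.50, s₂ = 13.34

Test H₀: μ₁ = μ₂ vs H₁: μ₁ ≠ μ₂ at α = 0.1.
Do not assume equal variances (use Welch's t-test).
Welch's two-sample t-test:
H₀: μ₁ = μ₂
H₁: μ₁ ≠ μ₂
s₁²/n₁ = 10.42²/18 = 6.0320,  s₂²/n₂ = 13.34²/26 = 6.8444
SE = √(s₁²/n₁ + s₂²/n₂) = √(6.0320 + 6.8444) = 3.5884
df (Welch-Satterthwaite) = (s₁²/n₁ + s₂²/n₂)² / [(s₁²/n₁)²/(n₁-1) + (s₂²/n₂)²/(n₂-1)] ≈ 41.30
t = (x̄₁ - x̄₂) / SE = (69.48 - 77.50) / 3.5884 = -8.02 / 3.5884 = -2.235
p-value = 0.0309

Since p-value < α = 0.1, we reject H₀.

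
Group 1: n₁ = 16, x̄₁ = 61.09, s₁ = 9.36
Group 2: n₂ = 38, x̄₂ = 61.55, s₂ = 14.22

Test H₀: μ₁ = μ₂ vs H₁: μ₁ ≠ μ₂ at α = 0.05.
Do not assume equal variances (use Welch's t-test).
Welch's two-sample t-test:
H₀: μ₁ = μ₂
H₁: μ₁ ≠ μ₂
s₁²/n₁ = 9.36²/16 = 5.4756,  s₂²/n₂ = 14.22²/38 = 5.3213
SE = √(s₁²/n₁ + s₂²/n₂) = √(5.4756 + 5.3213) = 3.2859
df (Welch-Satterthwaite) = (s₁²/n₁ + s₂²/n₂)² / [(s₁²/n₁)²/(n₁-1) + (s₂²/n₂)²/(n₂-1)] ≈ 42.17
t = (x̄₁ - x̄₂) / SE = (61.09 - 61.55) / 3.2859 = -0.46 / 3.2859 = -0.140
p-value = 0.8893

Since p-value > α = 0.05, we fail to reject H₀.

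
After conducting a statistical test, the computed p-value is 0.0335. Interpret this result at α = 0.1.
Since p = 0.0335 < α = 0.1, reject H₀.
There is sufficient evidence to reject the null hypothesis; the result is statistically significant at the 0.1 level.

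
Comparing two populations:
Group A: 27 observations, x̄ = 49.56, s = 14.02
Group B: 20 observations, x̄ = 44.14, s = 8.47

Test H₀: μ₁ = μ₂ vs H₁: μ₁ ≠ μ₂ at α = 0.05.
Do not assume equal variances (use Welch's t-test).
Welch's two-sample t-test:
H₀: μ₁ = μ₂
H₁: μ₁ ≠ μ₂
s₁²/n₁ = 14.02²/27 = 7.2800,  s₂²/n₂ = 8.47²/20 = 3.5870
SE = √(s₁²/n₁ + s₂²/n₂) = √(7.2800 + 3.5870) = 3.2965
df (Welch-Satterthwaite) = (s₁²/n₁ + s₂²/n₂)² / [(s₁²/n₁)²/(n₁-1) + (s₂²/n₂)²/(n₂-1)] ≈ 43.49
t = (x̄₁ - x̄₂) / SE = (49.56 - 44.14) / 3.2965 = 5.42 / 3.2965 = 1.644
p-value = 0.1074

Since p-value > α = 0.05, we fail to reject H₀.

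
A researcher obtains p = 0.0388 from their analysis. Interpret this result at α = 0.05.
Since p = 0.0388 < α = 0.05, reject H₀.
There is sufficient evidence to reject the null hypothesis; the result is statistically significant at the 0.05 level.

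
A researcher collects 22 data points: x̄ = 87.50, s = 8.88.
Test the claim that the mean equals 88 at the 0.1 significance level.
One-sample t-test:
H₀: μ = 88
H₁: μ ≠ 88
df = n - 1 = 21
t = (x̄ - μ₀) / (s/√n) = (87.50 - 88) / (8.88/√22) = -0.264
p-value = 0.7943

Since p-value > α = 0.1, we fail to reject H₀.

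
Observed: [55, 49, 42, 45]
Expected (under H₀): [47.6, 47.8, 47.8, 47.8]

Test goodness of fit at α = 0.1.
Chi-square goodness of fit test:
H₀: observed counts match expected distribution
H₁: observed counts differ from expected distribution
df = k - 1 = 3
χ² = Σ(O - E)²/E
   = (55 - 47.6)²/47.6 + (49 - 47.8)²/47.8 + (42 - 47.8)²/47.8 + (45 - 47.8)²/47.8
   = 1.150 + 0.030 + 0.704 + 0.164
   = 2.05
p-value = 0.5624

Since p-value > α = 0.1, we fail to reject H₀.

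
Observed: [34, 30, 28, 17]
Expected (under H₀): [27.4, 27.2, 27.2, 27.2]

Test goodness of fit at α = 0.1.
Chi-square goodness of fit test:
H₀: observed counts match expected distribution
H₁: observed counts differ from expected distribution
df = k - 1 = 3
χ² = Σ(O - E)²/E
   = (34 - 27.4)²/27.4 + (30 - 27.2)²/27.2 + (28 - 27.2)²/27.2 + (17 - 27.2)²/27.2
   = 1.590 + 0.288 + 0.024 + 3.825
   = 5.73
p-value = 0.1257

Since p-value > α = 0.1, we fail to reject H₀.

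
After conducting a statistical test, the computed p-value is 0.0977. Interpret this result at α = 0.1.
Since p = 0.0977 < α = 0.1, reject H₀.
There is sufficient evidence to reject the null hypothesis; the result is statistically significant at the 0.1 level.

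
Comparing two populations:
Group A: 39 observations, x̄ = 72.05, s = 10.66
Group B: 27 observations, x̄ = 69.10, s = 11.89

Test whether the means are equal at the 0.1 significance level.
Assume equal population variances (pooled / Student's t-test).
Student's two-sample t-test (equal variances):
H₀: μ₁ = μ₂
H₁: μ₁ ≠ μ₂
df = n₁ + n₂ - 2 = 64
Pooled variance s_p² = [(n₁-1)s₁² + (n₂-1)s₂²] / (n₁ + n₂ - 2) = [(38)(10.66²) + (26)(11.89²)] / 64 = 124.9036
SE = √(s_p²(1/n₁ + 1/n₂)) = √(124.9036 × (1/39 + 1/27)) = 2.7980
t = (x̄₁ - x̄₂) / SE = (72.05 - 69.10) / 2.7980 = 2.95 / 2.7980 = 1.054
p-value = 0.2957

Since p-value > α = 0.1, we fail to reject H₀.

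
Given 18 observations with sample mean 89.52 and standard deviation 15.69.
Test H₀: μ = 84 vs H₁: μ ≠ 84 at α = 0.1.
One-sample t-test:
H₀: μ = 84
H₁: μ ≠ 84
df = n - 1 = 17
t = (x̄ - μ₀) / (s/√n) = (89.52 - 84) / (15.69/√18) = 1.493
p-value = 0.1539

Since p-value > α = 0.1, we fail to reject H₀.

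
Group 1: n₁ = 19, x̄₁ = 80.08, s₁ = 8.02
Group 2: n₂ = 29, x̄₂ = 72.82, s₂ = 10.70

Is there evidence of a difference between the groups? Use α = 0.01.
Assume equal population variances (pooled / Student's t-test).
Student's two-sample t-test (equal variances):
H₀: μ₁ = μ₂
H₁: μ₁ ≠ μ₂
df = n₁ + n₂ - 2 = 46
Pooled variance s_p² = [(n₁-1)s₁² + (n₂-1)s₂²] / (n₁ + n₂ - 2) = [(18)(8.02²) + (28)(10.70²)] / 46 = 94.8584
SE = √(s_p²(1/n₁ + 1/n₂)) = √(94.8584 × (1/19 + 1/29)) = 2.8746
t = (x̄₁ - x̄₂) / SE = (80.08 - 72.82) / 2.8746 = 7.26 / 2.8746 = 2.526
p-value = 0.0151

Since p-value > α = 0.01, we fail to reject H₀.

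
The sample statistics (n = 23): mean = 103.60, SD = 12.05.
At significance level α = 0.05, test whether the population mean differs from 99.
One-sample t-test:
H₀: μ = 99
H₁: μ ≠ 99
df = n - 1 = 22
t = (x̄ - μ₀) / (s/√n) = (103.60 - 99) / (12.05/√23) = 1.831
p-value = 0.0807

Since p-value > α = 0.05, we fail to reject H₀.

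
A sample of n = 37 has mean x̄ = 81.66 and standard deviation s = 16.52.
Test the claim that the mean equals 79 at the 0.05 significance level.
One-sample t-test:
H₀: μ = 79
H₁: μ ≠ 79
df = n - 1 = 36
t = (x̄ - μ₀) / (s/√n) = (81.66 - 79) / (16.52/√37) = 0.979
p-value = 0.3339

Since p-value > α = 0.05, we fail to reject H₀.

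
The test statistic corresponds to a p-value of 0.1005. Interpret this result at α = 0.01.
Since p = 0.1005 > α = 0.01, fail to reject H₀.
There is insufficient evidence to reject the null hypothesis; the result is not statistically significant at the 0.01 level.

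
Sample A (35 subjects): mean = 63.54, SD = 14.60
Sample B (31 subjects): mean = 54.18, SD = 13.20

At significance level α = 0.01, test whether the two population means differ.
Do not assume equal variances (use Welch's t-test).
Welch's two-sample t-test:
H₀: μ₁ = μ₂
H₁: μ₁ ≠ μ₂
s₁²/n₁ = 14.60²/35 = 6.0903,  s₂²/n₂ = 13.20²/31 = 5.6206
SE = √(s₁²/n₁ + s₂²/n₂) = √(6.0903 + 5.6206) = 3.4221
df (Welch-Satterthwaite) = (s₁²/n₁ + s₂²/n₂)² / [(s₁²/n₁)²/(n₁-1) + (s₂²/n₂)²/(n₂-1)] ≈ 63.97
t = (x̄₁ - x̄₂) / SE = (63.54 - 54.18) / 3.4221 = 9.36 / 3.4221 = 2.735
p-value = 0.0081

Since p-value < α = 0.01, we reject H₀.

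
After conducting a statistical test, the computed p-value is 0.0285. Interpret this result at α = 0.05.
Since p = 0.0285 < α = 0.05, reject H₀.
There is sufficient evidence to reject the null hypothesis; the result is statistically significant at the 0.05 level.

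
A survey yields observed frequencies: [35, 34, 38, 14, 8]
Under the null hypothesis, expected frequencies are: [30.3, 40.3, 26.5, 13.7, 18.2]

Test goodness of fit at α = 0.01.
Chi-square goodness of fit test:
H₀: observed counts match expected distribution
H₁: observed counts differ from expected distribution
df = k - 1 = 4
χ² = Σ(O - E)²/E
   = (35 - 30.3)²/30.3 + (34 - 40.3)²/40.3 + (38 - 26.5)²/26.5 + (14 - 13.7)²/13.7 + (8 - 18.2)²/18.2
   = 0.729 + 0.985 + 4.991 + 0.007 + 5.716
   = 12.43
p-value = 0.0144

Since p-value > α = 0.01, we fail to reject H₀.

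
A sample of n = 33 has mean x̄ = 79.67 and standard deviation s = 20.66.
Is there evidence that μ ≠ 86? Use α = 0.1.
One-sample t-test:
H₀: μ = 86
H₁: μ ≠ 86
df = n - 1 = 32
t = (x̄ - μ₀) / (s/√n) = (79.67 - 86) / (20.66/√33) = -1.760
p-value = 0.0880

Since p-value < α = 0.1, we reject H₀.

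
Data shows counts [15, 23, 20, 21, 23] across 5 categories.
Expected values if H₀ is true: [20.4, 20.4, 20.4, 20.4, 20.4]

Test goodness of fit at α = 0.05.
Chi-square goodness of fit test:
H₀: observed counts match expected distribution
H₁: observed counts differ from expected distribution
df = k - 1 = 4
χ² = Σ(O - E)²/E
   = (15 - 20.4)²/20.4 + (23 - 20.4)²/20.4 + (20 - 20.4)²/20.4 + (21 - 20.4)²/20.4 + (23 - 20.4)²/20.4
   = 1.429 + 0.331 + 0.008 + 0.018 + 0.331
   = 2.12
p-value = 0.7141

Since p-value > α = 0.05, we fail to reject H₀.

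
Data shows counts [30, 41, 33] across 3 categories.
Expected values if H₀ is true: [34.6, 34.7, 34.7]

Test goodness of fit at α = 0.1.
Chi-square goodness of fit test:
H₀: observed counts match expected distribution
H₁: observed counts differ from expected distribution
df = k - 1 = 2
χ² = Σ(O - E)²/E
   = (30 - 34.6)²/34.6 + (41 - 34.7)²/34.7 + (33 - 34.7)²/34.7
   = 0.612 + 1.144 + 0.083
   = 1.84
p-value = 0.3988

Since p-value > α = 0.1, we fail to reject H₀.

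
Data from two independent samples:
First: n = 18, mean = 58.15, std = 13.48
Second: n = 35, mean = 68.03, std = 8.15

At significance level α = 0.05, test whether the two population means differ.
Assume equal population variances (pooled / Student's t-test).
Student's two-sample t-test (equal variances):
H₀: μ₁ = μ₂
H₁: μ₁ ≠ μ₂
df = n₁ + n₂ - 2 = 51
Pooled variance s_p² = [(n₁-1)s₁² + (n₂-1)s₂²] / (n₁ + n₂ - 2) = [(17)(13.48²) + (34)(8.15²)] / 51 = 104.8518
SE = √(s_p²(1/n₁ + 1/n₂)) = √(104.8518 × (1/18 + 1/35)) = 2.9700
t = (x̄₁ - x̄₂) / SE = (58.15 - 68.03) / 2.9700 = -9.88 / 2.9700 = -3.327
p-value = 0.0016

Since p-value < α = 0.05, we reject H₀.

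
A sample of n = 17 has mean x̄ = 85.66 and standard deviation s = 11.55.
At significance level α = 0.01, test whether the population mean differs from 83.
One-sample t-test:
H₀: μ = 83
H₁: μ ≠ 83
df = n - 1 = 16
t = (x̄ - μ₀) / (s/√n) = (85.66 - 83) / (11.55/√17) = 0.950
p-value = 0.3565

Since p-value > α = 0.01, we fail to reject H₀.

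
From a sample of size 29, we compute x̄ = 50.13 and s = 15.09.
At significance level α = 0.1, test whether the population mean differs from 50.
One-sample t-test:
H₀: μ = 50
H₁: μ ≠ 50
df = n - 1 = 28
t = (x̄ - μ₀) / (s/√n) = (50.13 - 50) / (15.09/√29) = 0.046
p-value = 0.9633

Since p-value > α = 0.1, we fail to reject H₀.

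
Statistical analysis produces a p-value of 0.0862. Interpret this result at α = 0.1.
Since p = 0.0862 < α = 0.1, reject H₀.
There is sufficient evidence to reject the null hypothesis; the result is statistically significant at the 0.1 level.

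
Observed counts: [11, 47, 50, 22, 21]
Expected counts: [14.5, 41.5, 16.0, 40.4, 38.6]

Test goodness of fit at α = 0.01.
Chi-square goodness of fit test:
H₀: observed counts match expected distribution
H₁: observed counts differ from expected distribution
df = k - 1 = 4
χ² = Σ(O - E)²/E
   = (11 - 14.5)²/14.5 + (47 - 41.5)²/41.5 + (50 - 16.0)²/16.0 + (22 - 40.4)²/40.4 + (21 - 38.6)²/38.6
   = 0.845 + 0.729 + 72.250 + 8.380 + 8.025
   = 90.23
p-value < 0.0001

Since p-value < α = 0.01, we reject H₀.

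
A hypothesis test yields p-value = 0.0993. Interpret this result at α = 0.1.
Since p = 0.0993 < α = 0.1, reject H₀.
There is sufficient evidence to reject the null hypothesis; the result is statistically significant at the 0.1 level.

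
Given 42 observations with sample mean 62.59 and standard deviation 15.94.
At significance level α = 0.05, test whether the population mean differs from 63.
One-sample t-test:
H₀: μ = 63
H₁: μ ≠ 63
df = n - 1 = 41
t = (x̄ - μ₀) / (s/√n) = (62.59 - 63) / (15.94/√42) = -0.167
p-value = 0.8684

Since p-value > α = 0.05, we fail to reject H₀.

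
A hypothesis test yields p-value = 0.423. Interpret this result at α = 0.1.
Since p = 0.423 > α = 0.1, fail to reject H₀.
There is insufficient evidence to reject the null hypothesis; the result is not statistically significant at the 0.1 level.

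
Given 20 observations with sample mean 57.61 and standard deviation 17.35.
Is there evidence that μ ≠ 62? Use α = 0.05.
One-sample t-test:
H₀: μ = 62
H₁: μ ≠ 62
df = n - 1 = 19
t = (x̄ - μ₀) / (s/√n) = (57.61 - 62) / (17.35/√20) = -1.132
p-value = 0.2719

Since p-value > α = 0.05, we fail to reject H₀.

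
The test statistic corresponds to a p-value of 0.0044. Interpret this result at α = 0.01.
Since p = 0.0044 < α = 0.01, reject H₀.
There is sufficient evidence to reject the null hypothesis; the result is statistically significant at the 0.01 level.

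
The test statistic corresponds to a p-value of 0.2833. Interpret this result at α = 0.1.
Since p = 0.2833 > α = 0.1, fail to reject H₀.
There is insufficient evidence to reject the null hypothesis; the result is not statistically significant at the 0.1 level.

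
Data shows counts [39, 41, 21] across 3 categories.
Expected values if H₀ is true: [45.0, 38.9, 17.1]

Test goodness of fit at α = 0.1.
Chi-square goodness of fit test:
H₀: observed counts match expected distribution
H₁: observed counts differ from expected distribution
df = k - 1 = 2
χ² = Σ(O - E)²/E
   = (39 - 45.0)²/45.0 + (41 - 38.9)²/38.9 + (21 - 17.1)²/17.1
   = 0.800 + 0.113 + 0.889
   = 1.80
p-value = 0.4060

Since p-value > α = 0.1, we fail to reject H₀.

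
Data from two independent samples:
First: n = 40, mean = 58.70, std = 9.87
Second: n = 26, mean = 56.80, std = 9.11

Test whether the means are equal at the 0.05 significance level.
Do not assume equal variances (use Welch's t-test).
Welch's two-sample t-test:
H₀: μ₁ = μ₂
H₁: μ₁ ≠ μ₂
s₁²/n₁ = 9.87²/40 = 2.4354,  s₂²/n₂ = 9.11²/26 = 3.1920
SE = √(s₁²/n₁ + s₂²/n₂) = √(2.4354 + 3.1920) = 2.3722
df (Welch-Satterthwaite) = (s₁²/n₁ + s₂²/n₂)² / [(s₁²/n₁)²/(n₁-1) + (s₂²/n₂)²/(n₂-1)] ≈ 56.59
t = (x̄₁ - x̄₂) / SE = (58.70 - 56.80) / 2.3722 = 1.90 / 2.3722 = 0.801
p-value = 0.4265

Since p-value > α = 0.05, we fail to reject H₀.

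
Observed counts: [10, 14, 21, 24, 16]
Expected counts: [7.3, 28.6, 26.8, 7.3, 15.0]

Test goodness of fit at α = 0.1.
Chi-square goodness of fit test:
H₀: observed counts match expected distribution
H₁: observed counts differ from expected distribution
df = k - 1 = 4
χ² = Σ(O - E)²/E
   = (10 - 7.3)²/7.3 + (14 - 28.6)²/28.6 + (21 - 26.8)²/26.8 + (24 - 7.3)²/7.3 + (16 - 15.0)²/15.0
   = 0.999 + 7.453 + 1.255 + 38.204 + 0.067
   = 47.98
p-value < 0.0001

Since p-value < α = 0.1, we reject H₀.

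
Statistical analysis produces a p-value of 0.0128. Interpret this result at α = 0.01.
Since p = 0.0128 > α = 0.01, fail to reject H₀.
There is insufficient evidence to reject the null hypothesis; the result is not statistically significant at the 0.01 level.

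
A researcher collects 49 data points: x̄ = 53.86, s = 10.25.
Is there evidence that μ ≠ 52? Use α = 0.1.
One-sample t-test:
H₀: μ = 52
H₁: μ ≠ 52
df = n - 1 = 48
t = (x̄ - μ₀) / (s/√n) = (53.86 - 52) / (10.25/√49) = 1.270
p-value = 0.2101

Since p-value > α = 0.1, we fail to reject H₀.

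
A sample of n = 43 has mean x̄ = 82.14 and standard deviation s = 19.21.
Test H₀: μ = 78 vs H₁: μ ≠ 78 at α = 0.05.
One-sample t-test:
H₀: μ = 78
H₁: μ ≠ 78
df = n - 1 = 42
t = (x̄ - μ₀) / (s/√n) = (82.14 - 78) / (19.21/√43) = 1.413
p-value = 0.1650

Since p-value > α = 0.05, we fail to reject H₀.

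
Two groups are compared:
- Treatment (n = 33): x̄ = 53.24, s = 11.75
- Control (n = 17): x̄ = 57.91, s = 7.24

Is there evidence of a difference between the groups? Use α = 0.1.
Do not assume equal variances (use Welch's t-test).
Welch's two-sample t-test:
H₀: μ₁ = μ₂
H₁: μ₁ ≠ μ₂
s₁²/n₁ = 11.75²/33 = 4.1837,  s₂²/n₂ = 7.24²/17 = 3.0834
SE = √(s₁²/n₁ + s₂²/n₂) = √(4.1837 + 3.0834) = 2.6958
df (Welch-Satterthwaite) = (s₁²/n₁ + s₂²/n₂)² / [(s₁²/n₁)²/(n₁-1) + (s₂²/n₂)²/(n₂-1)] ≈ 46.28
t = (x̄₁ - x̄₂) / SE = (53.24 - 57.91) / 2.6958 = -4.67 / 2.6958 = -1.732
p-value = 0.0899

Since p-value < α = 0.1, we reject H₀.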